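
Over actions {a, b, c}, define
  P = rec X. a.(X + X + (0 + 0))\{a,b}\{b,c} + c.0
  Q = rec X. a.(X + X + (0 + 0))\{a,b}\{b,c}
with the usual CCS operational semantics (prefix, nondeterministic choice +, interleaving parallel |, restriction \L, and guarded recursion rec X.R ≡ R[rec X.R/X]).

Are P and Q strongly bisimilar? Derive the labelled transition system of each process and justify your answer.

LTS(P): 3 reachable states
  u0 = rec X. a.(X + X + (0 + 0))\{a,b}\{b,c} + c.0 has moves =a=> u1, =c=> u2
  u1 = ((rec X. a.(X + X + (0 + 0))\{a,b}\{b,c} + c.0) + (rec X. a.(X + X + (0 + 0))\{a,b}\{b,c} + c.0) + (0 + 0))\{a,b}\{b,c} has moves stopped
  u2 = 0 has moves stopped
LTS(Q): 2 reachable states
  v0 = rec X. a.(X + X + (0 + 0))\{a,b}\{b,c} has moves =a=> v1
  v1 = ((rec X. a.(X + X + (0 + 0))\{a,b}\{b,c}) + (rec X. a.(X + X + (0 + 0))\{a,b}\{b,c}) + (0 + 0))\{a,b}\{b,c} has moves stopped
Bisimilarity quotient blocks:
  B0 = {u0}
  B1 = {u1, u2, v1}
  B2 = {v0}
u0 ∈ B0, v0 ∈ B2 → different blocks

P ≁ Q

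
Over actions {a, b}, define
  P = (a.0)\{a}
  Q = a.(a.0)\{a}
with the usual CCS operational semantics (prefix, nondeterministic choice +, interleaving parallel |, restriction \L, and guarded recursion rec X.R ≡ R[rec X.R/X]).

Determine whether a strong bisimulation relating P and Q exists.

not bisimilar

Reachable graph of P (1 states):
  m0 = (a.0)\{a} has moves deadlocked
Reachable graph of Q (2 states):
  n0 = a.(a.0)\{a} has moves --a--▸ n1
  n1 = (a.0)\{a} has moves deadlocked
Bisimilarity quotient blocks:
  B0 = {m0, n1}
  B1 = {n0}
m0 ∈ B0, n0 ∈ B1 → different blocks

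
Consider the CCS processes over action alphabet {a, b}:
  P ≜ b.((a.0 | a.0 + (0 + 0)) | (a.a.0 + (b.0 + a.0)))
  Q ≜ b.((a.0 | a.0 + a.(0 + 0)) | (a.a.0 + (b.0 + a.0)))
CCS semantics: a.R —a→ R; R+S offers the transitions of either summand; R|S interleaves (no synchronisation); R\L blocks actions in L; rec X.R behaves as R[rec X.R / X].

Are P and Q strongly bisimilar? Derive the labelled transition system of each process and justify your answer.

not bisimilar

LTS(P): 13 reachable states
  u0 = b.((a.0 | a.0 + (0 + 0)) | (a.a.0 + (b.0 + a.0))) :: —b→ u1
  u1 = (a.0 | a.0 + (0 + 0)) | (a.a.0 + (b.0 + a.0)) :: —a→ u2, —a→ u3, —a→ u4, —a→ u5, —b→ u2
  u2 = (a.0 | a.0 + (0 + 0)) | 0 :: —a→ u6, —a→ u7
  u3 = (a.0 | a.0 + (0 + 0)) | a.0 :: —a→ u2, —a→ u8, —a→ u9
  u4 = 0 | a.0 | (a.a.0 + (b.0 + a.0)) :: —a→ u10, —a→ u6, —a→ u8, —b→ u6
  u5 = a.0 | 0 | (a.a.0 + (b.0 + a.0)) :: —a→ u10, —a→ u7, —a→ u9, —b→ u7
  u6 = 0 | a.0 | 0 :: —a→ u11
  u7 = a.0 | 0 | 0 :: —a→ u11
  u8 = 0 | a.0 | a.0 :: —a→ u12, —a→ u6
  u9 = a.0 | 0 | a.0 :: —a→ u12, —a→ u7
  u10 = 0 | 0 | (a.a.0 + (b.0 + a.0)) :: —a→ u11, —a→ u12, —b→ u11
  u11 = 0 | 0 | 0 :: deadlocked
  u12 = 0 | 0 | a.0 :: —a→ u11
LTS(Q): 16 reachable states
  v0 = b.((a.0 | a.0 + a.(0 + 0)) | (a.a.0 + (b.0 + a.0))) :: —b→ v1
  v1 = (a.0 | a.0 + a.(0 + 0)) | (a.a.0 + (b.0 + a.0)) :: —a→ v2, —a→ v3, —a→ v4, —a→ v5, —a→ v6, —b→ v3
  v2 = (0 + 0) | (a.a.0 + (b.0 + a.0)) :: —a→ v7, —a→ v8, —b→ v7
  v3 = (a.0 | a.0 + a.(0 + 0)) | 0 :: —a→ v10, —a→ v7, —a→ v9
  v4 = (a.0 | a.0 + a.(0 + 0)) | a.0 :: —a→ v11, —a→ v12, —a→ v3, —a→ v8
  v5 = 0 | a.0 | (a.a.0 + (b.0 + a.0)) :: —a→ v11, —a→ v13, —a→ v9, —b→ v9
  v6 = a.0 | 0 | (a.a.0 + (b.0 + a.0)) :: —a→ v10, —a→ v12, —a→ v13, —b→ v10
  v7 = (0 + 0) | 0 :: deadlocked
  v8 = (0 + 0) | a.0 :: —a→ v7
  v9 = 0 | a.0 | 0 :: —a→ v14
  v10 = a.0 | 0 | 0 :: —a→ v14
  v11 = 0 | a.0 | a.0 :: —a→ v15, —a→ v9
  v12 = a.0 | 0 | a.0 :: —a→ v10, —a→ v15
  v13 = 0 | 0 | (a.a.0 + (b.0 + a.0)) :: —a→ v14, —a→ v15, —b→ v14
  v14 = 0 | 0 | 0 :: deadlocked
  v15 = 0 | 0 | a.0 :: —a→ v14
Coarsest stable partition (strong bisimilarity classes):
  B0 = {u0}
  B1 = {u1}
  B2 = {u4, u5, v5, v6}
  B3 = {u2, u8, u9, v11, v12}
  B4 = {u12, u6, u7, v10, v15, v8, v9}
  B5 = {u11, v14, v7}
  B6 = {u10, v13, v2}
  B7 = {u3}
  B8 = {v0}
  B9 = {v1}
  B10 = {v3}
  B11 = {v4}
u0 ∈ B0, v0 ∈ B8 → different blocks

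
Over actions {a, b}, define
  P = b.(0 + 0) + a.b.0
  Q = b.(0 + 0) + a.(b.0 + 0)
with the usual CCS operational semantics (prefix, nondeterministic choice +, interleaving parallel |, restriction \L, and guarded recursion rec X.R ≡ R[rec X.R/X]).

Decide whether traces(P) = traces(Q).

P's transition system — 4 states:
  p0 = b.(0 + 0) + a.b.0 | --a--▸ p1, --b--▸ p2
  p1 = b.0 | --b--▸ p3
  p2 = 0 + 0 | (no moves)
  p3 = 0 | (no moves)
Q's transition system — 4 states:
  q0 = b.(0 + 0) + a.(b.0 + 0) | --a--▸ q1, --b--▸ q2
  q1 = b.0 + 0 | --b--▸ q3
  q2 = 0 + 0 | (no moves)
  q3 = 0 | (no moves)
Partition-refinement fixed point:
  B0 = {p0, q0}
  B1 = {p1, q1}
  B2 = {p2, p3, q2, q3}
p0 ∈ B0, q0 ∈ B0 → same block
Bisimilar ⇒ trace-equivalent.

trace-equivalent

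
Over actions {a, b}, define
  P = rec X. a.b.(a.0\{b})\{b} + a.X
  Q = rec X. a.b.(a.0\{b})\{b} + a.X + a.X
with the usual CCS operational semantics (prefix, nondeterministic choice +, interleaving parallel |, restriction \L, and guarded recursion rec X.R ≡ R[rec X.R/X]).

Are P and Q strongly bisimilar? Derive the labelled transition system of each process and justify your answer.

P ~ Q

P's transition system — 4 states:
  s0 = rec X. a.b.(a.0\{b})\{b} + a.X ⊢ ··a··> s0, ··a··> s1
  s1 = b.(a.0\{b})\{b} ⊢ ··b··> s2
  s2 = (a.0\{b})\{b} ⊢ ··a··> s3
  s3 = 0\{b}\{b} ⊢ deadlocked
Q's transition system — 4 states:
  t0 = rec X. a.b.(a.0\{b})\{b} + a.X + a.X ⊢ ··a··> t0, ··a··> t1
  t1 = b.(a.0\{b})\{b} ⊢ ··b··> t2
  t2 = (a.0\{b})\{b} ⊢ ··a··> t3
  t3 = 0\{b}\{b} ⊢ deadlocked
Coarsest stable partition (strong bisimilarity classes):
  B0 = {s0, t0}
  B1 = {s1, t1}
  B2 = {s2, t2}
  B3 = {s3, t3}
s0 ∈ B0, t0 ∈ B0 → same block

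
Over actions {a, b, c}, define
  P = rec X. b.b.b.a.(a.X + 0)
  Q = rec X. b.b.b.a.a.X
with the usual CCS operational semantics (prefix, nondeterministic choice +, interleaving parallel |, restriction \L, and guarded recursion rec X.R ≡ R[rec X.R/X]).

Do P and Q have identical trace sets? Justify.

trace-equivalent

LTS(P): 5 reachable states
  m0 = rec X. b.b.b.a.(a.X + 0) | --b--▸ m1
  m1 = b.b.a.(a.(rec X. b.b.b.a.(a.X + 0)) + 0) | --b--▸ m2
  m2 = b.a.(a.(rec X. b.b.b.a.(a.X + 0)) + 0) | --b--▸ m3
  m3 = a.(a.(rec X. b.b.b.a.(a.X + 0)) + 0) | --a--▸ m4
  m4 = a.(rec X. b.b.b.a.(a.X + 0)) + 0 | --a--▸ m0
LTS(Q): 5 reachable states
  n0 = rec X. b.b.b.a.a.X | --b--▸ n1
  n1 = b.b.a.a.(rec X. b.b.b.a.a.X) | --b--▸ n2
  n2 = b.a.a.(rec X. b.b.b.a.a.X) | --b--▸ n3
  n3 = a.a.(rec X. b.b.b.a.a.X) | --a--▸ n4
  n4 = a.(rec X. b.b.b.a.a.X) | --a--▸ n0
Coarsest stable partition (strong bisimilarity classes):
  B0 = {m0, n0}
  B1 = {m1, n1}
  B2 = {m2, n2}
  B3 = {m3, n3}
  B4 = {m4, n4}
m0 ∈ B0, n0 ∈ B0 → same block
Bisimilar ⇒ trace-equivalent.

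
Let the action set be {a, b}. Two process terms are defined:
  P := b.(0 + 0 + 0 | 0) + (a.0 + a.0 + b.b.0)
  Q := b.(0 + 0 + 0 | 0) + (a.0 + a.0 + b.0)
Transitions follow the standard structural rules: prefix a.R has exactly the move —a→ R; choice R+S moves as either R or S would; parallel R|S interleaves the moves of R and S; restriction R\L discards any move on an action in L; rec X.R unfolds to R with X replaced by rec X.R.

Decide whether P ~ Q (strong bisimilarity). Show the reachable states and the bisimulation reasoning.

P ≁ Q

Reachable graph of P (4 states):
  s0 = b.(0 + 0 + 0 | 0) + (a.0 + a.0 + b.b.0) → —a→ s1, —b→ s2, —b→ s3
  s1 = 0 → ·
  s2 = 0 + 0 + 0 | 0 → ·
  s3 = b.0 → —b→ s1
Reachable graph of Q (3 states):
  t0 = b.(0 + 0 + 0 | 0) + (a.0 + a.0 + b.0) → —a→ t1, —b→ t1, —b→ t2
  t1 = 0 → ·
  t2 = 0 + 0 + 0 | 0 → ·
Partition-refinement fixed point:
  B0 = {s0}
  B1 = {s1, s2, t1, t2}
  B2 = {s3}
  B3 = {t0}
s0 ∈ B0, t0 ∈ B3 → different blocks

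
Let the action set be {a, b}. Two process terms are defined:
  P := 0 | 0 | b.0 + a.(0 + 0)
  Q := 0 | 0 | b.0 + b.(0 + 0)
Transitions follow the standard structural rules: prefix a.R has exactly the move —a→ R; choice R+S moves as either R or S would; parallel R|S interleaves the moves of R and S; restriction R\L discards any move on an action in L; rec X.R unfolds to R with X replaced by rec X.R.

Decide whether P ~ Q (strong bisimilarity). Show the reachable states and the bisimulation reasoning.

P ≁ Q

LTS(P): 3 reachable states
  u0 = 0 | 0 | b.0 + a.(0 + 0) | ··a··> u1, ··b··> u2
  u1 = 0 + 0 | stopped
  u2 = 0 | 0 | 0 | stopped
LTS(Q): 3 reachable states
  v0 = 0 | 0 | b.0 + b.(0 + 0) | ··b··> v1, ··b··> v2
  v1 = 0 + 0 | stopped
  v2 = 0 | 0 | 0 | stopped
Coarsest stable partition (strong bisimilarity classes):
  B0 = {u0}
  B1 = {u1, u2, v1, v2}
  B2 = {v0}
u0 ∈ B0, v0 ∈ B2 → different blocks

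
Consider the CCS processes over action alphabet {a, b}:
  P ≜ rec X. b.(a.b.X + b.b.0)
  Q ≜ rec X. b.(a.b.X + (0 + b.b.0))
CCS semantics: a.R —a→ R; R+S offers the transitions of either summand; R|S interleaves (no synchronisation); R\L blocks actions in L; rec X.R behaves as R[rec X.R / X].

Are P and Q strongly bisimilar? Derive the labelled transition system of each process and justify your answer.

bisimilar

P's transition system — 5 states:
  m0 = rec X. b.(a.b.X + b.b.0) ⊢ --b--▸ m1
  m1 = a.b.(rec X. b.(a.b.X + b.b.0)) + b.b.0 ⊢ --a--▸ m2, --b--▸ m3
  m2 = b.(rec X. b.(a.b.X + b.b.0)) ⊢ --b--▸ m0
  m3 = b.0 ⊢ --b--▸ m4
  m4 = 0 ⊢ stopped
Q's transition system — 5 states:
  n0 = rec X. b.(a.b.X + (0 + b.b.0)) ⊢ --b--▸ n1
  n1 = a.b.(rec X. b.(a.b.X + (0 + b.b.0))) + (0 + b.b.0) ⊢ --a--▸ n2, --b--▸ n3
  n2 = b.(rec X. b.(a.b.X + (0 + b.b.0))) ⊢ --b--▸ n0
  n3 = b.0 ⊢ --b--▸ n4
  n4 = 0 ⊢ stopped
Partition-refinement fixed point:
  B0 = {m0, n0}
  B1 = {m1, n1}
  B2 = {m3, n3}
  B3 = {m4, n4}
  B4 = {m2, n2}
m0 ∈ B0, n0 ∈ B0 → same block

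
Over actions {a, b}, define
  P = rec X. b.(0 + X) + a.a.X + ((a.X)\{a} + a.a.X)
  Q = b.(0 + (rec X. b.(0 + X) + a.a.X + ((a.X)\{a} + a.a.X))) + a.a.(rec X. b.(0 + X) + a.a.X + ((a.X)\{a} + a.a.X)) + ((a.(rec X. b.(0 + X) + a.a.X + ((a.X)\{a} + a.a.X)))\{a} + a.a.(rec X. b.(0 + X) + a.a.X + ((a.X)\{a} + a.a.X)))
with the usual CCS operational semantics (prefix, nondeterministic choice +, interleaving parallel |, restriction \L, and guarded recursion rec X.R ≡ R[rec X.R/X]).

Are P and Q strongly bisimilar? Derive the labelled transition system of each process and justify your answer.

Reachable graph of P (3 states):
  m0 = rec X. b.(0 + X) + a.a.X + ((a.X)\{a} + a.a.X) → -a-> m1, -b-> m2
  m1 = a.(rec X. b.(0 + X) + a.a.X + ((a.X)\{a} + a.a.X)) → -a-> m0
  m2 = 0 + (rec X. b.(0 + X) + a.a.X + ((a.X)\{a} + a.a.X)) → -a-> m1, -b-> m2
Reachable graph of Q (4 states):
  n0 = b.(0 + (rec X. b.(0 + X) + a.a.X + ((a.X)\{a} + a.a.X))) + a.a.(rec X. b.(0 + X) + a.a.X + ((a.X)\{a} + a.a.X)) + ((a.(rec X. b.(0 + X) + a.a.X + ((a.X)\{a} + a.a.X)))\{a} + a.a.(rec X. b.(0 + X) + a.a.X + ((a.X)\{a} + a.a.X))) → -a-> n1, -b-> n2
  n1 = a.(rec X. b.(0 + X) + a.a.X + ((a.X)\{a} + a.a.X)) → -a-> n3
  n2 = 0 + (rec X. b.(0 + X) + a.a.X + ((a.X)\{a} + a.a.X)) → -a-> n1, -b-> n2
  n3 = rec X. b.(0 + X) + a.a.X + ((a.X)\{a} + a.a.X) → -a-> n1, -b-> n2
Partition-refinement fixed point:
  B0 = {m0, m2, n0, n2, n3}
  B1 = {m1, n1}
m0 ∈ B0, n0 ∈ B0 → same block

P ~ Q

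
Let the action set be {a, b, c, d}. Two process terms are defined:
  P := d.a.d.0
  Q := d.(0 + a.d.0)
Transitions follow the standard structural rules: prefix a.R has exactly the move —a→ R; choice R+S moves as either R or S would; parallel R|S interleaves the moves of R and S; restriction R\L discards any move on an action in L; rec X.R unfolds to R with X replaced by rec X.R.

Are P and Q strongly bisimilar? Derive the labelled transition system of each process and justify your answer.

LTS(P): 4 reachable states
  p0 = d.a.d.0 :: --d--▸ p1
  p1 = a.d.0 :: --a--▸ p2
  p2 = d.0 :: --d--▸ p3
  p3 = 0 :: deadlocked
LTS(Q): 4 reachable states
  q0 = d.(0 + a.d.0) :: --d--▸ q1
  q1 = 0 + a.d.0 :: --a--▸ q2
  q2 = d.0 :: --d--▸ q3
  q3 = 0 :: deadlocked
Partition-refinement fixed point:
  B0 = {p0, q0}
  B1 = {p1, q1}
  B2 = {p2, q2}
  B3 = {p3, q3}
p0 ∈ B0, q0 ∈ B0 → same block

YES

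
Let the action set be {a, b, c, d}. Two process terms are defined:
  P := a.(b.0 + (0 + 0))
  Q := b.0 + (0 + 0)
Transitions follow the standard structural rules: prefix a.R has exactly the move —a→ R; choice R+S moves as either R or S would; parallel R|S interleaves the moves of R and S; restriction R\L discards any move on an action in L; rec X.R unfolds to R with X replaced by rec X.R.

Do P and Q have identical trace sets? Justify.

P's transition system — 3 states:
  m0 = a.(b.0 + (0 + 0)) ⊢ ··a··> m1
  m1 = b.0 + (0 + 0) ⊢ ··b··> m2
  m2 = 0 ⊢ ·
Q's transition system — 2 states:
  n0 = b.0 + (0 + 0) ⊢ ··b··> n1
  n1 = 0 ⊢ ·
Executing a from P (initial set {m0}):
  step 1 (a): {m1}
  — P admits the full trace.
Executing a from Q (initial set {n0}):
  step 1 (a): ∅ (Q stuck)

NO — witness ⟨a⟩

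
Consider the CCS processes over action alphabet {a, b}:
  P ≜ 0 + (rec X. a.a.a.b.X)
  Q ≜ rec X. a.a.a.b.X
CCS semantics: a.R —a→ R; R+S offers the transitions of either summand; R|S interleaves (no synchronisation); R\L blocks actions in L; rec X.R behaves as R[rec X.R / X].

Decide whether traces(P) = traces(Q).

LTS(P): 5 reachable states
  u0 = 0 + (rec X. a.a.a.b.X) | —a→ u1
  u1 = a.a.b.(rec X. a.a.a.b.X) | —a→ u2
  u2 = a.b.(rec X. a.a.a.b.X) | —a→ u3
  u3 = b.(rec X. a.a.a.b.X) | —b→ u4
  u4 = rec X. a.a.a.b.X | —a→ u1
LTS(Q): 4 reachable states
  v0 = rec X. a.a.a.b.X | —a→ v1
  v1 = a.a.b.(rec X. a.a.a.b.X) | —a→ v2
  v2 = a.b.(rec X. a.a.a.b.X) | —a→ v3
  v3 = b.(rec X. a.a.a.b.X) | —b→ v0
Coarsest stable partition (strong bisimilarity classes):
  B0 = {u0, u4, v0}
  B1 = {u1, v1}
  B2 = {u2, v2}
  B3 = {u3, v3}
u0 ∈ B0, v0 ∈ B0 → same block
Bisimilar ⇒ trace-equivalent.

YES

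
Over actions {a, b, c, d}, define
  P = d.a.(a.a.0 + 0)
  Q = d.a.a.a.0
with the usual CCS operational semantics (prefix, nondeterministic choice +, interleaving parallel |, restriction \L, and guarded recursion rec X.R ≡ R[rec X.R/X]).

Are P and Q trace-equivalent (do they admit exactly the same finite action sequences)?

trace-equivalent

Reachable graph of P (5 states):
  s0 = d.a.(a.a.0 + 0) → ··d··> s1
  s1 = a.(a.a.0 + 0) → ··a··> s2
  s2 = a.a.0 + 0 → ··a··> s3
  s3 = a.0 → ··a··> s4
  s4 = 0 → stopped
Reachable graph of Q (5 states):
  t0 = d.a.a.a.0 → ··d··> t1
  t1 = a.a.a.0 → ··a··> t2
  t2 = a.a.0 → ··a··> t3
  t3 = a.0 → ··a··> t4
  t4 = 0 → stopped
Coarsest stable partition (strong bisimilarity classes):
  B0 = {s0, t0}
  B1 = {s1, t1}
  B2 = {s2, t2}
  B3 = {s3, t3}
  B4 = {s4, t4}
s0 ∈ B0, t0 ∈ B0 → same block
Bisimilar ⇒ trace-equivalent.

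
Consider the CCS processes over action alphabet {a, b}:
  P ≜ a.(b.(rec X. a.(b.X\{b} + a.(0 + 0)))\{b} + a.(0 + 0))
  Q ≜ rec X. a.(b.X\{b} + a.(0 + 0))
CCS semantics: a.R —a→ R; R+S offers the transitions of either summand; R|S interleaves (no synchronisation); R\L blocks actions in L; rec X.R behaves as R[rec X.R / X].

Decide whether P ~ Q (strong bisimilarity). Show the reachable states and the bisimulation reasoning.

P's transition system — 6 states:
  p0 = a.(b.(rec X. a.(b.X\{b} + a.(0 + 0)))\{b} + a.(0 + 0)) :: -a-> p1
  p1 = b.(rec X. a.(b.X\{b} + a.(0 + 0)))\{b} + a.(0 + 0) :: -a-> p2, -b-> p3
  p2 = 0 + 0 :: ∅
  p3 = (rec X. a.(b.X\{b} + a.(0 + 0)))\{b} :: -a-> p4
  p4 = (b.(rec X. a.(b.X\{b} + a.(0 + 0)))\{b} + a.(0 + 0))\{b} :: -a-> p5
  p5 = (0 + 0)\{b} :: ∅
Q's transition system — 6 states:
  q0 = rec X. a.(b.X\{b} + a.(0 + 0)) :: -a-> q1
  q1 = b.(rec X. a.(b.X\{b} + a.(0 + 0)))\{b} + a.(0 + 0) :: -a-> q2, -b-> q3
  q2 = 0 + 0 :: ∅
  q3 = (rec X. a.(b.X\{b} + a.(0 + 0)))\{b} :: -a-> q4
  q4 = (b.(rec X. a.(b.X\{b} + a.(0 + 0)))\{b} + a.(0 + 0))\{b} :: -a-> q5
  q5 = (0 + 0)\{b} :: ∅
Bisimilarity quotient blocks:
  B0 = {p0, q0}
  B1 = {p1, q1}
  B2 = {p2, p5, q2, q5}
  B3 = {p3, q3}
  B4 = {p4, q4}
p0 ∈ B0, q0 ∈ B0 → same block

YES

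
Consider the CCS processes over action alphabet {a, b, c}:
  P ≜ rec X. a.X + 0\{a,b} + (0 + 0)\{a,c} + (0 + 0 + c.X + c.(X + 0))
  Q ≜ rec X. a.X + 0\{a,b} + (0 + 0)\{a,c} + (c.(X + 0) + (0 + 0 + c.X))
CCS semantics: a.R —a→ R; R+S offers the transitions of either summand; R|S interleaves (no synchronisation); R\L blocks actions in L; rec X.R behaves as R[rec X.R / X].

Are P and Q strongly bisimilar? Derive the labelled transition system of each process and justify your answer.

bisimilar

Reachable graph of P (2 states):
  p0 = rec X. a.X + 0\{a,b} + (0 + 0)\{a,c} + (0 + 0 + c.X + c.(X + 0)) → -a-> p0, -c-> p0, -c-> p1
  p1 = (rec X. a.X + 0\{a,b} + (0 + 0)\{a,c} + (0 + 0 + c.X + c.(X + 0))) + 0 → -a-> p0, -c-> p0, -c-> p1
Reachable graph of Q (2 states):
  q0 = rec X. a.X + 0\{a,b} + (0 + 0)\{a,c} + (c.(X + 0) + (0 + 0 + c.X)) → -a-> q0, -c-> q0, -c-> q1
  q1 = (rec X. a.X + 0\{a,b} + (0 + 0)\{a,c} + (c.(X + 0) + (0 + 0 + c.X))) + 0 → -a-> q0, -c-> q0, -c-> q1
Bisimilarity quotient blocks:
  B0 = {p0, p1, q0, q1}
p0 ∈ B0, q0 ∈ B0 → same block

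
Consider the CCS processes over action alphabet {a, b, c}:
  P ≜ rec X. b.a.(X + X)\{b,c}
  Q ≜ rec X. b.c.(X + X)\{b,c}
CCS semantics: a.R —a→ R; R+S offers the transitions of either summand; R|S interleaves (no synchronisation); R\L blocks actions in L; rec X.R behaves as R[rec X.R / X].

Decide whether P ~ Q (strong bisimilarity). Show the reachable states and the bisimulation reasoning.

Reachable graph of P (3 states):
  m0 = rec X. b.a.(X + X)\{b,c} ⊢ ··b··> m1
  m1 = a.((rec X. b.a.(X + X)\{b,c}) + (rec X. b.a.(X + X)\{b,c}))\{b,c} ⊢ ··a··> m2
  m2 = ((rec X. b.a.(X + X)\{b,c}) + (rec X. b.a.(X + X)\{b,c}))\{b,c} ⊢ ∅
Reachable graph of Q (3 states):
  n0 = rec X. b.c.(X + X)\{b,c} ⊢ ··b··> n1
  n1 = c.((rec X. b.c.(X + X)\{b,c}) + (rec X. b.c.(X + X)\{b,c}))\{b,c} ⊢ ··c··> n2
  n2 = ((rec X. b.c.(X + X)\{b,c}) + (rec X. b.c.(X + X)\{b,c}))\{b,c} ⊢ ∅
Partition-refinement fixed point:
  B0 = {m0}
  B1 = {m1}
  B2 = {m2, n2}
  B3 = {n0}
  B4 = {n1}
m0 ∈ B0, n0 ∈ B3 → different blocks

P ≁ Q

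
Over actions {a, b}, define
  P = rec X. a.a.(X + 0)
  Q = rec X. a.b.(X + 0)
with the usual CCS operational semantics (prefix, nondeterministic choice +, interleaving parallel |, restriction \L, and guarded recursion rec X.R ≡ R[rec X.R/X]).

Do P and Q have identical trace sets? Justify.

LTS(P): 3 reachable states
  u0 = rec X. a.a.(X + 0) → --a--▸ u1
  u1 = a.((rec X. a.a.(X + 0)) + 0) → --a--▸ u2
  u2 = (rec X. a.a.(X + 0)) + 0 → --a--▸ u1
LTS(Q): 3 reachable states
  v0 = rec X. a.b.(X + 0) → --a--▸ v1
  v1 = b.((rec X. a.b.(X + 0)) + 0) → --b--▸ v2
  v2 = (rec X. a.b.(X + 0)) + 0 → --a--▸ v1
Executing aa from P (initial set {u0}):
  after a @ step 1: {u1}
  after a @ step 2: {u2}
  — P admits the full trace.
Executing aa from Q (initial set {v0}):
  after a @ step 1: {v1}
  after a @ step 2: ∅ (Q stuck)

trace-distinct — witness ⟨aa⟩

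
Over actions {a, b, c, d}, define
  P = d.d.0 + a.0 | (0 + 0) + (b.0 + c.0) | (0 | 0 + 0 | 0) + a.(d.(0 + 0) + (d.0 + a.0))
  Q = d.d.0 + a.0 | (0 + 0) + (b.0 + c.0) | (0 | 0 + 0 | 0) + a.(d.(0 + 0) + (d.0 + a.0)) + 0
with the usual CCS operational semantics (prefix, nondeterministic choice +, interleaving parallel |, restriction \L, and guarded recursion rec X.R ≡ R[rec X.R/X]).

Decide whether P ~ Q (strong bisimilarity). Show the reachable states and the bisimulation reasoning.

Reachable graph of P (7 states):
  u0 = d.d.0 + a.0 | (0 + 0) + (b.0 + c.0) | (0 | 0 + 0 | 0) + a.(d.(0 + 0) + (d.0 + a.0)) :: --a--▸ u1, --a--▸ u2, --b--▸ u3, --c--▸ u3, --d--▸ u4
  u1 = 0 | (0 + 0) :: stopped
  u2 = d.(0 + 0) + (d.0 + a.0) :: --a--▸ u5, --d--▸ u5, --d--▸ u6
  u3 = 0 | (0 | 0 + 0 | 0) :: stopped
  u4 = d.0 :: --d--▸ u5
  u5 = 0 :: stopped
  u6 = 0 + 0 :: stopped
Reachable graph of Q (7 states):
  v0 = d.d.0 + a.0 | (0 + 0) + (b.0 + c.0) | (0 | 0 + 0 | 0) + a.(d.(0 + 0) + (d.0 + a.0)) + 0 :: --a--▸ v1, --a--▸ v2, --b--▸ v3, --c--▸ v3, --d--▸ v4
  v1 = 0 | (0 + 0) :: stopped
  v2 = d.(0 + 0) + (d.0 + a.0) :: --a--▸ v5, --d--▸ v5, --d--▸ v6
  v3 = 0 | (0 | 0 + 0 | 0) :: stopped
  v4 = d.0 :: --d--▸ v5
  v5 = 0 :: stopped
  v6 = 0 + 0 :: stopped
Bisimilarity quotient blocks:
  B0 = {u0, v0}
  B1 = {u1, u3, u5, u6, v1, v3, v5, v6}
  B2 = {u4, v4}
  B3 = {u2, v2}
u0 ∈ B0, v0 ∈ B0 → same block

P ~ Q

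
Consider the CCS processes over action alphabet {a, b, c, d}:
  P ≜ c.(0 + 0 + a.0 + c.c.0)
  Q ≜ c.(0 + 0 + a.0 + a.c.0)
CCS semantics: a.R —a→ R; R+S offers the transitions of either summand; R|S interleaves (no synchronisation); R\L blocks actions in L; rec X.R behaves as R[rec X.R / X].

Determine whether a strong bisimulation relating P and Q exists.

not bisimilar

Reachable graph of P (4 states):
  s0 = c.(0 + 0 + a.0 + c.c.0) → -c-> s1
  s1 = 0 + 0 + a.0 + c.c.0 → -a-> s2, -c-> s3
  s2 = 0 → stopped
  s3 = c.0 → -c-> s2
Reachable graph of Q (4 states):
  t0 = c.(0 + 0 + a.0 + a.c.0) → -c-> t1
  t1 = 0 + 0 + a.0 + a.c.0 → -a-> t2, -a-> t3
  t2 = 0 → stopped
  t3 = c.0 → -c-> t2
Bisimilarity quotient blocks:
  B0 = {s0}
  B1 = {s1}
  B2 = {s2, t2}
  B3 = {s3, t3}
  B4 = {t0}
  B5 = {t1}
s0 ∈ B0, t0 ∈ B4 → different blocks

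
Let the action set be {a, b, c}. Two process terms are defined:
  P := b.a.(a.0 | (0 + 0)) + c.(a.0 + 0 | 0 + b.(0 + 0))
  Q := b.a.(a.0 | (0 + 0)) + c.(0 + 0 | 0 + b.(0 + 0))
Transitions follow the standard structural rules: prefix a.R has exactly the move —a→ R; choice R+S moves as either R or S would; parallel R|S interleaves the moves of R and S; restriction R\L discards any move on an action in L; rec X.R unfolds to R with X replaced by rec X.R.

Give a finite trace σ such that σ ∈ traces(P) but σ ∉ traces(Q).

ca

LTS(P): 7 reachable states
  p0 = b.a.(a.0 | (0 + 0)) + c.(a.0 + 0 | 0 + b.(0 + 0)) :: ··b··> p1, ··c··> p2
  p1 = a.(a.0 | (0 + 0)) :: ··a··> p3
  p2 = a.0 + 0 | 0 + b.(0 + 0) :: ··a··> p4, ··b··> p5
  p3 = a.0 | (0 + 0) :: ··a··> p6
  p4 = 0 :: (no moves)
  p5 = 0 + 0 :: (no moves)
  p6 = 0 | (0 + 0) :: (no moves)
LTS(Q): 6 reachable states
  q0 = b.a.(a.0 | (0 + 0)) + c.(0 + 0 | 0 + b.(0 + 0)) :: ··b··> q1, ··c··> q2
  q1 = a.(a.0 | (0 + 0)) :: ··a··> q3
  q2 = 0 + 0 | 0 + b.(0 + 0) :: ··b··> q4
  q3 = a.0 | (0 + 0) :: ··a··> q5
  q4 = 0 + 0 :: (no moves)
  q5 = 0 | (0 + 0) :: (no moves)
Executing ca from P (initial set {p0}):
  after c @ step 1: {p2}
  after a @ step 2: {p4}
  — P admits the full trace.
Executing ca from Q (initial set {q0}):
  after c @ step 1: {q2}
  after a @ step 2: ∅  — Q cannot continue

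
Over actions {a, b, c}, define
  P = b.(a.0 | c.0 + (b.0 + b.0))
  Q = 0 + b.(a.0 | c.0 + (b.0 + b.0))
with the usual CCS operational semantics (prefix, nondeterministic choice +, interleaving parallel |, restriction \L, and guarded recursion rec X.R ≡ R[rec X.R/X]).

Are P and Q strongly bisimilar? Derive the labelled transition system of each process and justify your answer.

P's transition system — 6 states:
  p0 = b.(a.0 | c.0 + (b.0 + b.0)) | --b--▸ p1
  p1 = a.0 | c.0 + (b.0 + b.0) | --a--▸ p2, --b--▸ p3, --c--▸ p4
  p2 = 0 | c.0 | --c--▸ p5
  p3 = 0 | ·
  p4 = a.0 | 0 | --a--▸ p5
  p5 = 0 | 0 | ·
Q's transition system — 6 states:
  q0 = 0 + b.(a.0 | c.0 + (b.0 + b.0)) | --b--▸ q1
  q1 = a.0 | c.0 + (b.0 + b.0) | --a--▸ q2, --b--▸ q3, --c--▸ q4
  q2 = 0 | c.0 | --c--▸ q5
  q3 = 0 | ·
  q4 = a.0 | 0 | --a--▸ q5
  q5 = 0 | 0 | ·
Partition-refinement fixed point:
  B0 = {p0, q0}
  B1 = {p1, q1}
  B2 = {p3, p5, q3, q5}
  B3 = {p4, q4}
  B4 = {p2, q2}
p0 ∈ B0, q0 ∈ B0 → same block

YES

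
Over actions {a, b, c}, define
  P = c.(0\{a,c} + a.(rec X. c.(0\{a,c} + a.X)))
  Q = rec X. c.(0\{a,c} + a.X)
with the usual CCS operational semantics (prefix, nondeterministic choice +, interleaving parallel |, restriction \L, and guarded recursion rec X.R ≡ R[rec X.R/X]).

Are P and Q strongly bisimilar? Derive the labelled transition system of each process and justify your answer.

YES

Reachable graph of P (3 states):
  p0 = c.(0\{a,c} + a.(rec X. c.(0\{a,c} + a.X))) has moves —c→ p1
  p1 = 0\{a,c} + a.(rec X. c.(0\{a,c} + a.X)) has moves —a→ p2
  p2 = rec X. c.(0\{a,c} + a.X) has moves —c→ p1
Reachable graph of Q (2 states):
  q0 = rec X. c.(0\{a,c} + a.X) has moves —c→ q1
  q1 = 0\{a,c} + a.(rec X. c.(0\{a,c} + a.X)) has moves —a→ q0
Bisimilarity quotient blocks:
  B0 = {p0, p2, q0}
  B1 = {p1, q1}
p0 ∈ B0, q0 ∈ B0 → same block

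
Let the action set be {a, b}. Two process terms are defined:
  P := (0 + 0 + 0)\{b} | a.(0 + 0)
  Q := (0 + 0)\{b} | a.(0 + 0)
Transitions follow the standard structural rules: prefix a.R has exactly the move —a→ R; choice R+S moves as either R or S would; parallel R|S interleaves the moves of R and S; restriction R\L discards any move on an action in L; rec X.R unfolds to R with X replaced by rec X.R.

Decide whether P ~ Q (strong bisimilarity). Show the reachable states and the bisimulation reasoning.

LTS(P): 2 reachable states
  u0 = (0 + 0 + 0)\{b} | a.(0 + 0) has moves =a=> u1
  u1 = (0 + 0 + 0)\{b} | (0 + 0) has moves stopped
LTS(Q): 2 reachable states
  v0 = (0 + 0)\{b} | a.(0 + 0) has moves =a=> v1
  v1 = (0 + 0)\{b} | (0 + 0) has moves stopped
Bisimilarity quotient blocks:
  B0 = {u0, v0}
  B1 = {u1, v1}
u0 ∈ B0, v0 ∈ B0 → same block

YES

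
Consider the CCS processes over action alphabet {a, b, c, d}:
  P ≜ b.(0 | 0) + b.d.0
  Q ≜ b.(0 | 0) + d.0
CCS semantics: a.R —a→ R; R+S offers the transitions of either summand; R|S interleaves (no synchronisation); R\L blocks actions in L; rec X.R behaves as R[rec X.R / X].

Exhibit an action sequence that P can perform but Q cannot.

bd

LTS(P): 4 reachable states
  u0 = b.(0 | 0) + b.d.0 → ··b··> u1, ··b··> u2
  u1 = 0 | 0 → (no moves)
  u2 = d.0 → ··d··> u3
  u3 = 0 → (no moves)
LTS(Q): 3 reachable states
  v0 = b.(0 | 0) + d.0 → ··b··> v1, ··d··> v2
  v1 = 0 | 0 → (no moves)
  v2 = 0 → (no moves)
Executing bd from P (initial set {u0}):
  after b @ step 1: {u1, u2}
  after d @ step 2: {u3}
  — P admits the full trace.
Executing bd from Q (initial set {v0}):
  after b @ step 1: {v1}
  after d @ step 2: ∅ (Q stuck)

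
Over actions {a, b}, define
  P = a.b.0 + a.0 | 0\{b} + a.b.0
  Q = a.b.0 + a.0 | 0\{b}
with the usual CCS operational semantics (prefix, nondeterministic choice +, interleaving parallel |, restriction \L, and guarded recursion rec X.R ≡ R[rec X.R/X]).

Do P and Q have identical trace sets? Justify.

Reachable graph of P (4 states):
  u0 = a.b.0 + a.0 | 0\{b} + a.b.0 → ··a··> u1, ··a··> u2
  u1 = 0 | 0\{b} → stopped
  u2 = b.0 → ··b··> u3
  u3 = 0 → stopped
Reachable graph of Q (4 states):
  v0 = a.b.0 + a.0 | 0\{b} → ··a··> v1, ··a··> v2
  v1 = 0 | 0\{b} → stopped
  v2 = b.0 → ··b··> v3
  v3 = 0 → stopped
Bisimilarity quotient blocks:
  B0 = {u0, v0}
  B1 = {u2, v2}
  B2 = {u1, u3, v1, v3}
u0 ∈ B0, v0 ∈ B0 → same block
Bisimilar ⇒ trace-equivalent.

traces(P) = traces(Q)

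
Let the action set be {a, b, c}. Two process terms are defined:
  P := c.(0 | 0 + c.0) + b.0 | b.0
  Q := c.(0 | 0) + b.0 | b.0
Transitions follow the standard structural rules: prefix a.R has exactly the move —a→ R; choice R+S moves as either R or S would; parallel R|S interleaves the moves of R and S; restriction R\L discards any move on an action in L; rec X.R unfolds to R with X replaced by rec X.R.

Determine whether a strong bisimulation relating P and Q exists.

P ≁ Q

P's transition system — 6 states:
  m0 = c.(0 | 0 + c.0) + b.0 | b.0 has moves -b-> m1, -b-> m2, -c-> m3
  m1 = 0 | b.0 has moves -b-> m4
  m2 = b.0 | 0 has moves -b-> m4
  m3 = 0 | 0 + c.0 has moves -c-> m5
  m4 = 0 | 0 has moves (no moves)
  m5 = 0 has moves (no moves)
Q's transition system — 4 states:
  n0 = c.(0 | 0) + b.0 | b.0 has moves -b-> n1, -b-> n2, -c-> n3
  n1 = 0 | b.0 has moves -b-> n3
  n2 = b.0 | 0 has moves -b-> n3
  n3 = 0 | 0 has moves (no moves)
Bisimilarity quotient blocks:
  B0 = {m0}
  B1 = {m1, m2, n1, n2}
  B2 = {m4, m5, n3}
  B3 = {m3}
  B4 = {n0}
m0 ∈ B0, n0 ∈ B4 → different blocks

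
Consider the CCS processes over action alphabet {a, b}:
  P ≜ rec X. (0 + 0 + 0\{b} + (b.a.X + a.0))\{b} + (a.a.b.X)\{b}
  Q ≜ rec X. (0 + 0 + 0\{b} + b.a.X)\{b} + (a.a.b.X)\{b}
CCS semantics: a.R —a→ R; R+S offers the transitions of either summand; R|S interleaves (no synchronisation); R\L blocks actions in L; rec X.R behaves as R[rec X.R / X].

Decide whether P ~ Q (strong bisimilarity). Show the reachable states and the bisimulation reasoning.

LTS(P): 4 reachable states
  p0 = rec X. (0 + 0 + 0\{b} + (b.a.X + a.0))\{b} + (a.a.b.X)\{b} | --a--▸ p1, --a--▸ p2
  p1 = (a.b.(rec X. (0 + 0 + 0\{b} + (b.a.X + a.0))\{b} + (a.a.b.X)\{b}))\{b} | --a--▸ p3
  p2 = 0\{b} | deadlocked
  p3 = (b.(rec X. (0 + 0 + 0\{b} + (b.a.X + a.0))\{b} + (a.a.b.X)\{b}))\{b} | deadlocked
LTS(Q): 3 reachable states
  q0 = rec X. (0 + 0 + 0\{b} + b.a.X)\{b} + (a.a.b.X)\{b} | --a--▸ q1
  q1 = (a.b.(rec X. (0 + 0 + 0\{b} + b.a.X)\{b} + (a.a.b.X)\{b}))\{b} | --a--▸ q2
  q2 = (b.(rec X. (0 + 0 + 0\{b} + b.a.X)\{b} + (a.a.b.X)\{b}))\{b} | deadlocked
Coarsest stable partition (strong bisimilarity classes):
  B0 = {p0}
  B1 = {p1, q1}
  B2 = {p2, p3, q2}
  B3 = {q0}
p0 ∈ B0, q0 ∈ B3 → different blocks

not bisimilar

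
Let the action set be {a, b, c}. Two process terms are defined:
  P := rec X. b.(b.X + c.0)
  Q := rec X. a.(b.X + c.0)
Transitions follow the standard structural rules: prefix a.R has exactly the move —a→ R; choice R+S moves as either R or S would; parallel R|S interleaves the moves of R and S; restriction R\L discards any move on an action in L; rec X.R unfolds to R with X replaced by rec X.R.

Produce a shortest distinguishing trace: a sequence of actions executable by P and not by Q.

b

P's transition system — 3 states:
  m0 = rec X. b.(b.X + c.0) :: --b--▸ m1
  m1 = b.(rec X. b.(b.X + c.0)) + c.0 :: --b--▸ m0, --c--▸ m2
  m2 = 0 :: (no moves)
Q's transition system — 3 states:
  n0 = rec X. a.(b.X + c.0) :: --a--▸ n1
  n1 = b.(rec X. a.(b.X + c.0)) + c.0 :: --b--▸ n0, --c--▸ n2
  n2 = 0 :: (no moves)
Executing b from P (initial set {m0}):
  after b @ step 1: {m1}
  P completes σ.
Executing b from Q (initial set {n0}):
  after b @ step 1: ∅  — Q cannot continue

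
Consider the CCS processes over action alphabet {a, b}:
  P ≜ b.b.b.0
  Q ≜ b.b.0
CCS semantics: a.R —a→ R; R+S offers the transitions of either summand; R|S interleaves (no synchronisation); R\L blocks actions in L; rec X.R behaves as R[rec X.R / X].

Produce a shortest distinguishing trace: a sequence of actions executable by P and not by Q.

P's transition system — 4 states:
  p0 = b.b.b.0 ⊢ -b-> p1
  p1 = b.b.0 ⊢ -b-> p2
  p2 = b.0 ⊢ -b-> p3
  p3 = 0 ⊢ (no moves)
Q's transition system — 3 states:
  q0 = b.b.0 ⊢ -b-> q1
  q1 = b.0 ⊢ -b-> q2
  q2 = 0 ⊢ (no moves)
Executing bbb from P (initial set {p0}):
  [1] b ⇒ {p1}
  [2] b ⇒ {p2}
  [3] b ⇒ {p3}
  ✓ P
Executing bbb from Q (initial set {q0}):
  [1] b ⇒ {q1}
  [2] b ⇒ {q2}
  [3] b ⇒ no successor for Q

bbb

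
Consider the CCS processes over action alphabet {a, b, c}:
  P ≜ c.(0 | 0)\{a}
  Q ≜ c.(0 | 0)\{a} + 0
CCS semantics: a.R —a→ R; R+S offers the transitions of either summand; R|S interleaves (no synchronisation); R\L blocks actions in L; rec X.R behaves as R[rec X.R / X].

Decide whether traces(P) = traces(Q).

LTS(P): 2 reachable states
  m0 = c.(0 | 0)\{a} has moves —c→ m1
  m1 = (0 | 0)\{a} has moves ·
LTS(Q): 2 reachable states
  n0 = c.(0 | 0)\{a} + 0 has moves —c→ n1
  n1 = (0 | 0)\{a} has moves ·
Partition-refinement fixed point:
  B0 = {m0, n0}
  B1 = {m1, n1}
m0 ∈ B0, n0 ∈ B0 → same block
Bisimilar ⇒ trace-equivalent.

YES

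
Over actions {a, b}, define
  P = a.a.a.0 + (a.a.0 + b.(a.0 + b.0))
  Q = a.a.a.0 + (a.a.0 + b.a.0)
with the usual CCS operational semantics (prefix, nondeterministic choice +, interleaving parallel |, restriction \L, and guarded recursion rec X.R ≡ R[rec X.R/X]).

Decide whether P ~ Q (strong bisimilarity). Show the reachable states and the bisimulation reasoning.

Reachable graph of P (5 states):
  s0 = a.a.a.0 + (a.a.0 + b.(a.0 + b.0)) has moves ··a··> s1, ··a··> s2, ··b··> s3
  s1 = a.0 has moves ··a··> s4
  s2 = a.a.0 has moves ··a··> s1
  s3 = a.0 + b.0 has moves ··a··> s4, ··b··> s4
  s4 = 0 has moves deadlocked
Reachable graph of Q (4 states):
  t0 = a.a.a.0 + (a.a.0 + b.a.0) has moves ··a··> t1, ··a··> t2, ··b··> t1
  t1 = a.0 has moves ··a··> t3
  t2 = a.a.0 has moves ··a··> t1
  t3 = 0 has moves deadlocked
Partition-refinement fixed point:
  B0 = {s0}
  B1 = {s2, t2}
  B2 = {s1, t1}
  B3 = {s4, t3}
  B4 = {s3}
  B5 = {t0}
s0 ∈ B0, t0 ∈ B5 → different blocks

P ≁ Q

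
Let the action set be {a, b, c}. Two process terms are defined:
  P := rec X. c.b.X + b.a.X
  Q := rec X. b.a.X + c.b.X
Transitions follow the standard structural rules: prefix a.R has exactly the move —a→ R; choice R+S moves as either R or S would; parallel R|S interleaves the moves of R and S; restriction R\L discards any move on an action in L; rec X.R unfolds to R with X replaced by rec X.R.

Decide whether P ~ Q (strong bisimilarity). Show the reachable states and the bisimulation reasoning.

YES

Reachable graph of P (3 states):
  m0 = rec X. c.b.X + b.a.X | =b=> m1, =c=> m2
  m1 = a.(rec X. c.b.X + b.a.X) | =a=> m0
  m2 = b.(rec X. c.b.X + b.a.X) | =b=> m0
Reachable graph of Q (3 states):
  n0 = rec X. b.a.X + c.b.X | =b=> n1, =c=> n2
  n1 = a.(rec X. b.a.X + c.b.X) | =a=> n0
  n2 = b.(rec X. b.a.X + c.b.X) | =b=> n0
Partition-refinement fixed point:
  B0 = {m0, n0}
  B1 = {m2, n2}
  B2 = {m1, n1}
m0 ∈ B0, n0 ∈ B0 → same block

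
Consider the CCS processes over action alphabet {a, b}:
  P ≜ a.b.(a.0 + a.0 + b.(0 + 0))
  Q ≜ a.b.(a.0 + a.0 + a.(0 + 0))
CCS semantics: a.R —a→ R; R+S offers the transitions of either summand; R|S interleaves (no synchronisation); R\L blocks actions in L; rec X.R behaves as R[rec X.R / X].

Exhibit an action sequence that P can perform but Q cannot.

abb

LTS(P): 5 reachable states
  u0 = a.b.(a.0 + a.0 + b.(0 + 0)) :: ··a··> u1
  u1 = b.(a.0 + a.0 + b.(0 + 0)) :: ··b··> u2
  u2 = a.0 + a.0 + b.(0 + 0) :: ··a··> u3, ··b··> u4
  u3 = 0 :: deadlocked
  u4 = 0 + 0 :: deadlocked
LTS(Q): 5 reachable states
  v0 = a.b.(a.0 + a.0 + a.(0 + 0)) :: ··a··> v1
  v1 = b.(a.0 + a.0 + a.(0 + 0)) :: ··b··> v2
  v2 = a.0 + a.0 + a.(0 + 0) :: ··a··> v3, ··a··> v4
  v3 = 0 :: deadlocked
  v4 = 0 + 0 :: deadlocked
Run σ = ⟨abb⟩ on P: start {u0}
  step 1 (a): {u1}
  step 2 (b): {u2}
  step 3 (b): {u4}
  ✓ P
Run σ = ⟨abb⟩ on Q: start {v0}
  step 1 (a): {v1}
  step 2 (b): {v2}
  step 3 (b): no successor for Q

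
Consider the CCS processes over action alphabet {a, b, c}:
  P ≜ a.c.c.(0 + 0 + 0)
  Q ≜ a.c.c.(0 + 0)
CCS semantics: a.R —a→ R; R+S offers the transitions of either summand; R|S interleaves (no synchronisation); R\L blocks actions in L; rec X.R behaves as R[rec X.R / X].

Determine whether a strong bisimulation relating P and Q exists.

bisimilar

Reachable graph of P (4 states):
  p0 = a.c.c.(0 + 0 + 0) ⊢ ··a··> p1
  p1 = c.c.(0 + 0 + 0) ⊢ ··c··> p2
  p2 = c.(0 + 0 + 0) ⊢ ··c··> p3
  p3 = 0 + 0 + 0 ⊢ deadlocked
Reachable graph of Q (4 states):
  q0 = a.c.c.(0 + 0) ⊢ ··a··> q1
  q1 = c.c.(0 + 0) ⊢ ··c··> q2
  q2 = c.(0 + 0) ⊢ ··c··> q3
  q3 = 0 + 0 ⊢ deadlocked
Coarsest stable partition (strong bisimilarity classes):
  B0 = {p0, q0}
  B1 = {p1, q1}
  B2 = {p2, q2}
  B3 = {p3, q3}
p0 ∈ B0, q0 ∈ B0 → same block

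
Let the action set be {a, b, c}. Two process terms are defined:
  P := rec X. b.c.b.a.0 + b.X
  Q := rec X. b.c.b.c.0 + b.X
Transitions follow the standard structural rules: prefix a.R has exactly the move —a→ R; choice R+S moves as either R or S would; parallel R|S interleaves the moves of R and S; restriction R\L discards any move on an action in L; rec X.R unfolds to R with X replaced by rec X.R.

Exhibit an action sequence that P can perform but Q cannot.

P's transition system — 5 states:
  p0 = rec X. b.c.b.a.0 + b.X :: =b=> p0, =b=> p1
  p1 = c.b.a.0 :: =c=> p2
  p2 = b.a.0 :: =b=> p3
  p3 = a.0 :: =a=> p4
  p4 = 0 :: ·
Q's transition system — 5 states:
  q0 = rec X. b.c.b.c.0 + b.X :: =b=> q0, =b=> q1
  q1 = c.b.c.0 :: =c=> q2
  q2 = b.c.0 :: =b=> q3
  q3 = c.0 :: =c=> q4
  q4 = 0 :: ·
Executing bcba from P (initial set {p0}):
  [1] b ⇒ {p0, p1}
  [2] c ⇒ {p2}
  [3] b ⇒ {p3}
  [4] a ⇒ {p4}
  P completes σ.
Executing bcba from Q (initial set {q0}):
  [1] b ⇒ {q0, q1}
  [2] c ⇒ {q2}
  [3] b ⇒ {q3}
  [4] a ⇒ no successor for Q

bcba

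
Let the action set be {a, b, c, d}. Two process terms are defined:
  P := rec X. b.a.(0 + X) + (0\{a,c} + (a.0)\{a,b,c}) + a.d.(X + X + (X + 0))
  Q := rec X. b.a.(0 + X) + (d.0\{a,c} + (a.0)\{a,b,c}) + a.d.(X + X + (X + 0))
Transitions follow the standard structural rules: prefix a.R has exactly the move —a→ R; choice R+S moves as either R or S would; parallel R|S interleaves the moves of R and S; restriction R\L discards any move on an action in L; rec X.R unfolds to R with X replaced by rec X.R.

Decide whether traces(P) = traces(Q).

LTS(P): 5 reachable states
  p0 = rec X. b.a.(0 + X) + (0\{a,c} + (a.0)\{a,b,c}) + a.d.(X + X + (X + 0)) → --a--▸ p1, --b--▸ p2
  p1 = d.((rec X. b.a.(0 + X) + (0\{a,c} + (a.0)\{a,b,c}) + a.d.(X + X + (X + 0))) + (rec X. b.a.(0 + X) + (0\{a,c} + (a.0)\{a,b,c}) + a.d.(X + X + (X + 0))) + ((rec X. b.a.(0 + X) + (0\{a,c} + (a.0)\{a,b,c}) + a.d.(X + X + (X + 0))) + 0)) → --d--▸ p3
  p2 = a.(0 + (rec X. b.a.(0 + X) + (0\{a,c} + (a.0)\{a,b,c}) + a.d.(X + X + (X + 0)))) → --a--▸ p4
  p3 = (rec X. b.a.(0 + X) + (0\{a,c} + (a.0)\{a,b,c}) + a.d.(X + X + (X + 0))) + (rec X. b.a.(0 + X) + (0\{a,c} + (a.0)\{a,b,c}) + a.d.(X + X + (X + 0))) + ((rec X. b.a.(0 + X) + (0\{a,c} + (a.0)\{a,b,c}) + a.d.(X + X + (X + 0))) + 0) → --a--▸ p1, --b--▸ p2
  p4 = 0 + (rec X. b.a.(0 + X) + (0\{a,c} + (a.0)\{a,b,c}) + a.d.(X + X + (X + 0))) → --a--▸ p1, --b--▸ p2
LTS(Q): 6 reachable states
  q0 = rec X. b.a.(0 + X) + (d.0\{a,c} + (a.0)\{a,b,c}) + a.d.(X + X + (X + 0)) → --a--▸ q1, --b--▸ q2, --d--▸ q3
  q1 = d.((rec X. b.a.(0 + X) + (d.0\{a,c} + (a.0)\{a,b,c}) + a.d.(X + X + (X + 0))) + (rec X. b.a.(0 + X) + (d.0\{a,c} + (a.0)\{a,b,c}) + a.d.(X + X + (X + 0))) + ((rec X. b.a.(0 + X) + (d.0\{a,c} + (a.0)\{a,b,c}) + a.d.(X + X + (X + 0))) + 0)) → --d--▸ q4
  q2 = a.(0 + (rec X. b.a.(0 + X) + (d.0\{a,c} + (a.0)\{a,b,c}) + a.d.(X + X + (X + 0)))) → --a--▸ q5
  q3 = 0\{a,c} → ·
  q4 = (rec X. b.a.(0 + X) + (d.0\{a,c} + (a.0)\{a,b,c}) + a.d.(X + X + (X + 0))) + (rec X. b.a.(0 + X) + (d.0\{a,c} + (a.0)\{a,b,c}) + a.d.(X + X + (X + 0))) + ((rec X. b.a.(0 + X) + (d.0\{a,c} + (a.0)\{a,b,c}) + a.d.(X + X + (X + 0))) + 0) → --a--▸ q1, --b--▸ q2, --d--▸ q3
  q5 = 0 + (rec X. b.a.(0 + X) + (d.0\{a,c} + (a.0)\{a,b,c}) + a.d.(X + X + (X + 0))) → --a--▸ q1, --b--▸ q2, --d--▸ q3
Run σ = ⟨d⟩ on Q: start {q0}
  after d @ step 1: {q3}
  — Q admits the full trace.
Run σ = ⟨d⟩ on P: start {p0}
  after d @ step 1: ∅  — P cannot continue

NO — witness ⟨d⟩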